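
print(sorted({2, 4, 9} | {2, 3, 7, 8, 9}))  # [2, 3, 4, 7, 8, 9]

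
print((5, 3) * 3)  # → (5, 3, 5, 3, 5, 3)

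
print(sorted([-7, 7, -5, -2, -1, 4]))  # [-7, -5, -2, -1, 4, 7]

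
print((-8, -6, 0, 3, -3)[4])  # -3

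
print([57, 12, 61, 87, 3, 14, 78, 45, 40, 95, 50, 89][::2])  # [57, 61, 3, 78, 40, 50]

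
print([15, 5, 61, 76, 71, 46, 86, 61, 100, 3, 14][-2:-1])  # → [3]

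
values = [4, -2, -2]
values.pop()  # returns -2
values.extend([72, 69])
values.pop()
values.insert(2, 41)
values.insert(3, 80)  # [4, -2, 41, 80, 72]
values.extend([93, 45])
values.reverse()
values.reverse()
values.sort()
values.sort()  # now [-2, 4, 41, 45, 72, 80, 93]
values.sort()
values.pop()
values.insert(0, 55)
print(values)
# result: [55, -2, 4, 41, 45, 72, 80]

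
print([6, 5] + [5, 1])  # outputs [6, 5, 5, 1]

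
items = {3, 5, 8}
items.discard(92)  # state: {3, 5, 8}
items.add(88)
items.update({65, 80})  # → {3, 5, 8, 65, 80, 88}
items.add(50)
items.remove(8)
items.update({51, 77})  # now {3, 5, 50, 51, 65, 77, 80, 88}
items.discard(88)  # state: {3, 5, 50, 51, 65, 77, 80}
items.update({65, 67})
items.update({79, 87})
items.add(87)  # {3, 5, 50, 51, 65, 67, 77, 79, 80, 87}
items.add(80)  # {3, 5, 50, 51, 65, 67, 77, 79, 80, 87}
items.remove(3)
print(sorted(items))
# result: [5, 50, 51, 65, 67, 77, 79, 80, 87]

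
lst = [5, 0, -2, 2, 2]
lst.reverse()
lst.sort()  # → [-2, 0, 2, 2, 5]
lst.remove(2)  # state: [-2, 0, 2, 5]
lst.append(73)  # [-2, 0, 2, 5, 73]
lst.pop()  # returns 73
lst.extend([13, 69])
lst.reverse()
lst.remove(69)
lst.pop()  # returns -2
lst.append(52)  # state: [13, 5, 2, 0, 52]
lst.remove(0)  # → [13, 5, 2, 52]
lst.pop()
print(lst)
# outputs [13, 5, 2]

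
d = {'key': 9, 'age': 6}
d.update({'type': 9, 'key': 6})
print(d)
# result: {'key': 6, 'age': 6, 'type': 9}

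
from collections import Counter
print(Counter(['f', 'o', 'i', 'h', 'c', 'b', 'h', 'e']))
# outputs Counter({'h': 2, 'f': 1, 'o': 1, 'i': 1, 'c': 1, 'b': 1, 'e': 1})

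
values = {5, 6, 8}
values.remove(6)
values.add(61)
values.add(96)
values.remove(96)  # {5, 8, 61}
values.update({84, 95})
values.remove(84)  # {5, 8, 61, 95}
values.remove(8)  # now {5, 61, 95}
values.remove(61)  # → {5, 95}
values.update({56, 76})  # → {5, 56, 76, 95}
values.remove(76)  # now {5, 56, 95}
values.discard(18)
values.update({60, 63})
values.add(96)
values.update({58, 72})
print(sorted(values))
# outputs [5, 56, 58, 60, 63, 72, 95, 96]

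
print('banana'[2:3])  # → n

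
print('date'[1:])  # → ate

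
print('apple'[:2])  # ap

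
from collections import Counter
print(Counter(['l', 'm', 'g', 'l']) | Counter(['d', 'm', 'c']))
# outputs Counter({'l': 2, 'm': 1, 'g': 1, 'd': 1, 'c': 1})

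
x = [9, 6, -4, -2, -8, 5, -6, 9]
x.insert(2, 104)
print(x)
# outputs [9, 6, 104, -4, -2, -8, 5, -6, 9]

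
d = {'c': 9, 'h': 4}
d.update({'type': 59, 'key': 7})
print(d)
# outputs {'c': 9, 'h': 4, 'type': 59, 'key': 7}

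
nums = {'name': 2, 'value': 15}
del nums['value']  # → {'name': 2}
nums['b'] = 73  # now {'name': 2, 'b': 73}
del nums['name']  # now {'b': 73}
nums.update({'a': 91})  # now {'b': 73, 'a': 91}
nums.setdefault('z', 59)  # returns 59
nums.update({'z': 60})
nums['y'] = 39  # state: {'b': 73, 'a': 91, 'z': 60, 'y': 39}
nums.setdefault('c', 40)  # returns 40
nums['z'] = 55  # {'b': 73, 'a': 91, 'z': 55, 'y': 39, 'c': 40}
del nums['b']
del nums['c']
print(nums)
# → {'a': 91, 'z': 55, 'y': 39}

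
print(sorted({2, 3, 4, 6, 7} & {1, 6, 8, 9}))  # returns [6]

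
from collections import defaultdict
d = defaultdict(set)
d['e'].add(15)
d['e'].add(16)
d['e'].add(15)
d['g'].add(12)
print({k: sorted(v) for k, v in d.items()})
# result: {'e': [15, 16], 'g': [12]}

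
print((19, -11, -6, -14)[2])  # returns -6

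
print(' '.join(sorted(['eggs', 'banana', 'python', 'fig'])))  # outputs banana eggs fig python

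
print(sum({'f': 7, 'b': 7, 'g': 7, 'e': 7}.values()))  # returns 28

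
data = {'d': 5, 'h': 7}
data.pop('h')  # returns 7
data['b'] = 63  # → {'d': 5, 'b': 63}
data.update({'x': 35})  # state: {'d': 5, 'b': 63, 'x': 35}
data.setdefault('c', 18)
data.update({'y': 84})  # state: {'d': 5, 'b': 63, 'x': 35, 'c': 18, 'y': 84}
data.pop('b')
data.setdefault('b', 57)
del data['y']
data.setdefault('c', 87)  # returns 18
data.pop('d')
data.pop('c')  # 18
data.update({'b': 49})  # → {'x': 35, 'b': 49}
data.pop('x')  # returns 35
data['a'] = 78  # {'b': 49, 'a': 78}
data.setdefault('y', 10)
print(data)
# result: {'b': 49, 'a': 78, 'y': 10}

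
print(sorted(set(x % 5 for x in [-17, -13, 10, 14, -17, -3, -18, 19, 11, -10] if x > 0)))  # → [0, 1, 4]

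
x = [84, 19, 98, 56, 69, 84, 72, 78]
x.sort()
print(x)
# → [19, 56, 69, 72, 78, 84, 84, 98]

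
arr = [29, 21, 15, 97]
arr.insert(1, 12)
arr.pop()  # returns 97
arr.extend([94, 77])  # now [29, 12, 21, 15, 94, 77]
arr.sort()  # [12, 15, 21, 29, 77, 94]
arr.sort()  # [12, 15, 21, 29, 77, 94]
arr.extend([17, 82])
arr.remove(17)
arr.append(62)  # [12, 15, 21, 29, 77, 94, 82, 62]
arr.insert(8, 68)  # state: [12, 15, 21, 29, 77, 94, 82, 62, 68]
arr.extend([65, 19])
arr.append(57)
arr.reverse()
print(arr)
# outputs [57, 19, 65, 68, 62, 82, 94, 77, 29, 21, 15, 12]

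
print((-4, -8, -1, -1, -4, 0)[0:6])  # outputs (-4, -8, -1, -1, -4, 0)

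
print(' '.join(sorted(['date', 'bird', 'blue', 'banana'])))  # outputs banana bird blue date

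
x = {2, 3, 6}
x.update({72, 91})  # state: {2, 3, 6, 72, 91}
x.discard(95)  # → {2, 3, 6, 72, 91}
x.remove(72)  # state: {2, 3, 6, 91}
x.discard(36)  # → {2, 3, 6, 91}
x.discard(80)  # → {2, 3, 6, 91}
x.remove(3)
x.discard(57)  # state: {2, 6, 91}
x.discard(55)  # {2, 6, 91}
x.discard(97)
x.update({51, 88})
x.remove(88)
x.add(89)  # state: {2, 6, 51, 89, 91}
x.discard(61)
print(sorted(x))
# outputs [2, 6, 51, 89, 91]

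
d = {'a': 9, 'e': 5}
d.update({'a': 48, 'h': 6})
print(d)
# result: {'a': 48, 'e': 5, 'h': 6}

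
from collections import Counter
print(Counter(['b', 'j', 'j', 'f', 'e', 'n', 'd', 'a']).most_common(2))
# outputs [('j', 2), ('b', 1)]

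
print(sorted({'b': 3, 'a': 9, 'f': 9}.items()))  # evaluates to [('a', 9), ('b', 3), ('f', 9)]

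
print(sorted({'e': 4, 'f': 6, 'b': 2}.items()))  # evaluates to [('b', 2), ('e', 4), ('f', 6)]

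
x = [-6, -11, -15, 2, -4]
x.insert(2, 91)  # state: [-6, -11, 91, -15, 2, -4]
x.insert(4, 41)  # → [-6, -11, 91, -15, 41, 2, -4]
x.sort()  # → [-15, -11, -6, -4, 2, 41, 91]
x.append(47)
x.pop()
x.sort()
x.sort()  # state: [-15, -11, -6, -4, 2, 41, 91]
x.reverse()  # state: [91, 41, 2, -4, -6, -11, -15]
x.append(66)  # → [91, 41, 2, -4, -6, -11, -15, 66]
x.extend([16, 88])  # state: [91, 41, 2, -4, -6, -11, -15, 66, 16, 88]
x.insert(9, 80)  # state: [91, 41, 2, -4, -6, -11, -15, 66, 16, 80, 88]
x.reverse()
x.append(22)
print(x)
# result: [88, 80, 16, 66, -15, -11, -6, -4, 2, 41, 91, 22]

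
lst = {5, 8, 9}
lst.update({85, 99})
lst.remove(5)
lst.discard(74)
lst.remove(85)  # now {8, 9, 99}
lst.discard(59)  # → {8, 9, 99}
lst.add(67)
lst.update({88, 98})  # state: {8, 9, 67, 88, 98, 99}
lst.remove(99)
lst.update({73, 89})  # {8, 9, 67, 73, 88, 89, 98}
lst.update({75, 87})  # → {8, 9, 67, 73, 75, 87, 88, 89, 98}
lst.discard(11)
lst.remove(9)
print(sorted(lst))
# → [8, 67, 73, 75, 87, 88, 89, 98]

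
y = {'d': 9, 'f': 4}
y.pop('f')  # 4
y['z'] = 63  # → {'d': 9, 'z': 63}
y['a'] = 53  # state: {'d': 9, 'z': 63, 'a': 53}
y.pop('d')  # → 9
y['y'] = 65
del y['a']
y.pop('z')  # 63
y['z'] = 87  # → {'y': 65, 'z': 87}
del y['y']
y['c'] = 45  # {'z': 87, 'c': 45}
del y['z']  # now {'c': 45}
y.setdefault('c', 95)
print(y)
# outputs {'c': 45}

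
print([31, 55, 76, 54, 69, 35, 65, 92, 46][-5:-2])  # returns [69, 35, 65]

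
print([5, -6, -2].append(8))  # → None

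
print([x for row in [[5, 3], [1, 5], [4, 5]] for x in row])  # [5, 3, 1, 5, 4, 5]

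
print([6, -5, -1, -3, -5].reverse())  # None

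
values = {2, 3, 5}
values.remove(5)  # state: {2, 3}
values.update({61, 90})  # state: {2, 3, 61, 90}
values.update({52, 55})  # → {2, 3, 52, 55, 61, 90}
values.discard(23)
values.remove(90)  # {2, 3, 52, 55, 61}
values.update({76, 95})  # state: {2, 3, 52, 55, 61, 76, 95}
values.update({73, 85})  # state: {2, 3, 52, 55, 61, 73, 76, 85, 95}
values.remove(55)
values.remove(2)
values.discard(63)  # {3, 52, 61, 73, 76, 85, 95}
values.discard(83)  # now {3, 52, 61, 73, 76, 85, 95}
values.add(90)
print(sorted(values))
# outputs [3, 52, 61, 73, 76, 85, 90, 95]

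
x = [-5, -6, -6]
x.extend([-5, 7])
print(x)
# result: [-5, -6, -6, -5, 7]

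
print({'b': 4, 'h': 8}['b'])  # 4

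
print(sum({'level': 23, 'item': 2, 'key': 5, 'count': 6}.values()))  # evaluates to 36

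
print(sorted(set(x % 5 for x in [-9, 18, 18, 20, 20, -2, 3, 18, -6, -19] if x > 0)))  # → [0, 3]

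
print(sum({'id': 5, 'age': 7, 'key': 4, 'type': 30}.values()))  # 46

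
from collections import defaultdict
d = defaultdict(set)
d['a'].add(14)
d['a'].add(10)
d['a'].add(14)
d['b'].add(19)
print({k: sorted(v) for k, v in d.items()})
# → {'a': [10, 14], 'b': [19]}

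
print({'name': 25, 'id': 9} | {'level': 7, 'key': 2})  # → {'name': 25, 'id': 9, 'level': 7, 'key': 2}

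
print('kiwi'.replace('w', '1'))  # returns ki1i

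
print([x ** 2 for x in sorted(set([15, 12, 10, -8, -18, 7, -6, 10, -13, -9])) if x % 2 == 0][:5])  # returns [324, 64, 36, 100, 144]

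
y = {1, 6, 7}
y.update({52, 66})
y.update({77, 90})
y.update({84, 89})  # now {1, 6, 7, 52, 66, 77, 84, 89, 90}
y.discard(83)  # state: {1, 6, 7, 52, 66, 77, 84, 89, 90}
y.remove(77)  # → {1, 6, 7, 52, 66, 84, 89, 90}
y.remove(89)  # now {1, 6, 7, 52, 66, 84, 90}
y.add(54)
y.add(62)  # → {1, 6, 7, 52, 54, 62, 66, 84, 90}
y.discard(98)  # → {1, 6, 7, 52, 54, 62, 66, 84, 90}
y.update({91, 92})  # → {1, 6, 7, 52, 54, 62, 66, 84, 90, 91, 92}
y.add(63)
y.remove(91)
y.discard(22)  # {1, 6, 7, 52, 54, 62, 63, 66, 84, 90, 92}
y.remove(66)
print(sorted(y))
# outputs [1, 6, 7, 52, 54, 62, 63, 84, 90, 92]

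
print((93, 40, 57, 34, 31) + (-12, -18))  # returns (93, 40, 57, 34, 31, -12, -18)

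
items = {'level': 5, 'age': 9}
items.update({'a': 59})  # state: {'level': 5, 'age': 9, 'a': 59}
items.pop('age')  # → 9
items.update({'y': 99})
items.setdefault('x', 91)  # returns 91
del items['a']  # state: {'level': 5, 'y': 99, 'x': 91}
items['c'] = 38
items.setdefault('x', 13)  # 91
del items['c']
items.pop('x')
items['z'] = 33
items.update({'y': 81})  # {'level': 5, 'y': 81, 'z': 33}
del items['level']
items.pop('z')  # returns 33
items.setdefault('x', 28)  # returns 28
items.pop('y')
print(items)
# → {'x': 28}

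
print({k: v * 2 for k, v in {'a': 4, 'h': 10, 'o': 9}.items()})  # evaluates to {'a': 8, 'h': 20, 'o': 18}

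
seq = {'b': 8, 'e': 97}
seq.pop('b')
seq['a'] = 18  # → {'e': 97, 'a': 18}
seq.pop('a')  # 18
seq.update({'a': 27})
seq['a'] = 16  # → {'e': 97, 'a': 16}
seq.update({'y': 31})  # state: {'e': 97, 'a': 16, 'y': 31}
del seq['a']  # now {'e': 97, 'y': 31}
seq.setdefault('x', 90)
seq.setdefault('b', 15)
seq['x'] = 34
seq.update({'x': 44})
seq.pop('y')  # 31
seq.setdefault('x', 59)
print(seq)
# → {'e': 97, 'x': 44, 'b': 15}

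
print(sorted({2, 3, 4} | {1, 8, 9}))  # [1, 2, 3, 4, 8, 9]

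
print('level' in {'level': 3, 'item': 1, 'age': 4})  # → True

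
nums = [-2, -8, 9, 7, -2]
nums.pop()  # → -2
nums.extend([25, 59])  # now [-2, -8, 9, 7, 25, 59]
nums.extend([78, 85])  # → [-2, -8, 9, 7, 25, 59, 78, 85]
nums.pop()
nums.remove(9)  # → [-2, -8, 7, 25, 59, 78]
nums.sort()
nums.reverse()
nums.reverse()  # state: [-8, -2, 7, 25, 59, 78]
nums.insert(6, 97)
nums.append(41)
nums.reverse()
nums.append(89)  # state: [41, 97, 78, 59, 25, 7, -2, -8, 89]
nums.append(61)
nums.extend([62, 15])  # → [41, 97, 78, 59, 25, 7, -2, -8, 89, 61, 62, 15]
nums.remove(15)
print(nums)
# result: [41, 97, 78, 59, 25, 7, -2, -8, 89, 61, 62]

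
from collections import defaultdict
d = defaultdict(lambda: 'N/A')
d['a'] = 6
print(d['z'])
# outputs N/A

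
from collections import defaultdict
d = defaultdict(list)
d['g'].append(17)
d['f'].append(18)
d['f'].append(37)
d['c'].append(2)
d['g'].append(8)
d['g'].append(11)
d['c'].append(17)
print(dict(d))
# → {'g': [17, 8, 11], 'f': [18, 37], 'c': [2, 17]}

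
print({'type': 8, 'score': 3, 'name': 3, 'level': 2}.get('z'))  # None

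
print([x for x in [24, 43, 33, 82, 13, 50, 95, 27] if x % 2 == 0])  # [24, 82, 50]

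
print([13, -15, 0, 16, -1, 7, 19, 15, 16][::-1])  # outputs [16, 15, 19, 7, -1, 16, 0, -15, 13]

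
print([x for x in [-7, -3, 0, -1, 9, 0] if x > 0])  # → [9]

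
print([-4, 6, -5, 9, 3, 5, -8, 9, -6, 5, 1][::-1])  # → [1, 5, -6, 9, -8, 5, 3, 9, -5, 6, -4]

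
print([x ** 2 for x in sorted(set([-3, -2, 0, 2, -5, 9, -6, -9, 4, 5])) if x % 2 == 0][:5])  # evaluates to [36, 4, 0, 4, 16]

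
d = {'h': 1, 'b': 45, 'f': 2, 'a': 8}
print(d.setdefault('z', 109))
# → 109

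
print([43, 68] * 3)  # [43, 68, 43, 68, 43, 68]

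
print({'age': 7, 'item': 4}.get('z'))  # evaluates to None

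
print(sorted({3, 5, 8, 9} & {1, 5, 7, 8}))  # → [5, 8]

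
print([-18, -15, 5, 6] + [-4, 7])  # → [-18, -15, 5, 6, -4, 7]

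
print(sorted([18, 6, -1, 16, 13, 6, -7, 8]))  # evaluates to [-7, -1, 6, 6, 8, 13, 16, 18]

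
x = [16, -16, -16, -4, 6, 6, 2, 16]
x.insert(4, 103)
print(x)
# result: [16, -16, -16, -4, 103, 6, 6, 2, 16]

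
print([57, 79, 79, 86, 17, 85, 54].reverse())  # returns None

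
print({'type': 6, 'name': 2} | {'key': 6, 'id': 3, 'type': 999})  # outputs {'type': 999, 'name': 2, 'key': 6, 'id': 3}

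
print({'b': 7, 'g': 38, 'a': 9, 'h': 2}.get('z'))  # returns None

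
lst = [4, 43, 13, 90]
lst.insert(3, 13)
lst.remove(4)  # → [43, 13, 13, 90]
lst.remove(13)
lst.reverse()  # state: [90, 13, 43]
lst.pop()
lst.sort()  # [13, 90]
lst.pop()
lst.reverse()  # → [13]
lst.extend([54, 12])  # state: [13, 54, 12]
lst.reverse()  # [12, 54, 13]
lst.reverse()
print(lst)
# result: [13, 54, 12]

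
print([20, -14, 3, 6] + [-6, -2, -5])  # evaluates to [20, -14, 3, 6, -6, -2, -5]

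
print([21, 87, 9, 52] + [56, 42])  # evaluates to [21, 87, 9, 52, 56, 42]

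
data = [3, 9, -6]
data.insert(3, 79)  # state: [3, 9, -6, 79]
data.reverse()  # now [79, -6, 9, 3]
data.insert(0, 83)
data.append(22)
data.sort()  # [-6, 3, 9, 22, 79, 83]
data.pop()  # 83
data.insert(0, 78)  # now [78, -6, 3, 9, 22, 79]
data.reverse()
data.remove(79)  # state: [22, 9, 3, -6, 78]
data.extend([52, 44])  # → [22, 9, 3, -6, 78, 52, 44]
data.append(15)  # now [22, 9, 3, -6, 78, 52, 44, 15]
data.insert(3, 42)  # [22, 9, 3, 42, -6, 78, 52, 44, 15]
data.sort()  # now [-6, 3, 9, 15, 22, 42, 44, 52, 78]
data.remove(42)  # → [-6, 3, 9, 15, 22, 44, 52, 78]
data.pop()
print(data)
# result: [-6, 3, 9, 15, 22, 44, 52]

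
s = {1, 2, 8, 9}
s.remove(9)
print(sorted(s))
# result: [1, 2, 8]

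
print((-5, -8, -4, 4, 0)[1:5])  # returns (-8, -4, 4, 0)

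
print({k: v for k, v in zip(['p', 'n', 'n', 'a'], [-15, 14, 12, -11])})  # {'p': -15, 'n': 12, 'a': -11}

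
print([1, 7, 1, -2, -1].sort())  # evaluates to None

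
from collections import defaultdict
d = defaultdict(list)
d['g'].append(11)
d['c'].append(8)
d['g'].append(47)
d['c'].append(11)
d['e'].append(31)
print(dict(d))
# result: {'g': [11, 47], 'c': [8, 11], 'e': [31]}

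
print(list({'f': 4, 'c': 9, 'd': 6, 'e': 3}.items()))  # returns [('f', 4), ('c', 9), ('d', 6), ('e', 3)]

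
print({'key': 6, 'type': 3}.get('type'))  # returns 3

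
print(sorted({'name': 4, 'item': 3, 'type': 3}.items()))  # [('item', 3), ('name', 4), ('type', 3)]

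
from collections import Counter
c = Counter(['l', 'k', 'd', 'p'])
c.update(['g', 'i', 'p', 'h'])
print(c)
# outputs Counter({'p': 2, 'l': 1, 'k': 1, 'd': 1, 'g': 1, 'i': 1, 'h': 1})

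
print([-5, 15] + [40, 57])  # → [-5, 15, 40, 57]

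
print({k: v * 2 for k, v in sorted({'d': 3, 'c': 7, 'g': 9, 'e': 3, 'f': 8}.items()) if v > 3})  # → {'c': 14, 'f': 16, 'g': 18}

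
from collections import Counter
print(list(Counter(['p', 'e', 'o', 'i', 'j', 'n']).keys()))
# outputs ['p', 'e', 'o', 'i', 'j', 'n']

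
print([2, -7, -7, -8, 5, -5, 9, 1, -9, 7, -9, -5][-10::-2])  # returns [-7, 2]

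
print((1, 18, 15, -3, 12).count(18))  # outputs 1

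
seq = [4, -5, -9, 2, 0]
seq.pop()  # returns 0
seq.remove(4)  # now [-5, -9, 2]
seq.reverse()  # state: [2, -9, -5]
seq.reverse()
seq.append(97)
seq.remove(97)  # [-5, -9, 2]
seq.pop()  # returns 2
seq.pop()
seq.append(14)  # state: [-5, 14]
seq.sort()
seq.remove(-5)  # [14]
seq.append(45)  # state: [14, 45]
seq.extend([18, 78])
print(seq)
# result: [14, 45, 18, 78]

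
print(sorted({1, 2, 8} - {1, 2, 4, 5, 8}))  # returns []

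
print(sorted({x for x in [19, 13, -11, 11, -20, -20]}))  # [-20, -11, 11, 13, 19]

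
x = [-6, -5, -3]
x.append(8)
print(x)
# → [-6, -5, -3, 8]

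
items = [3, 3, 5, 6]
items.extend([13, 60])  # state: [3, 3, 5, 6, 13, 60]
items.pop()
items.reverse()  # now [13, 6, 5, 3, 3]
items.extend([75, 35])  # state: [13, 6, 5, 3, 3, 75, 35]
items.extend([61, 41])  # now [13, 6, 5, 3, 3, 75, 35, 61, 41]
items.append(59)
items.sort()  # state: [3, 3, 5, 6, 13, 35, 41, 59, 61, 75]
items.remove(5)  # [3, 3, 6, 13, 35, 41, 59, 61, 75]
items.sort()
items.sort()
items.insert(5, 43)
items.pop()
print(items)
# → [3, 3, 6, 13, 35, 43, 41, 59, 61]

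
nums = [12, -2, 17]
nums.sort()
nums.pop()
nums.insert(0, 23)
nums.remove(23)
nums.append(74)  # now [-2, 12, 74]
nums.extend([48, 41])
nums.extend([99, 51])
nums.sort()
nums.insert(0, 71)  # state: [71, -2, 12, 41, 48, 51, 74, 99]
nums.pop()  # 99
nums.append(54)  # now [71, -2, 12, 41, 48, 51, 74, 54]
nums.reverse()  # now [54, 74, 51, 48, 41, 12, -2, 71]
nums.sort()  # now [-2, 12, 41, 48, 51, 54, 71, 74]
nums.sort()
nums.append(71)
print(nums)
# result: [-2, 12, 41, 48, 51, 54, 71, 74, 71]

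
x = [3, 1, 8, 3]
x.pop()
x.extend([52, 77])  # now [3, 1, 8, 52, 77]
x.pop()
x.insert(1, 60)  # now [3, 60, 1, 8, 52]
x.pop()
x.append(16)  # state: [3, 60, 1, 8, 16]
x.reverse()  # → [16, 8, 1, 60, 3]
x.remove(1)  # [16, 8, 60, 3]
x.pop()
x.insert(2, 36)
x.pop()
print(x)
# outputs [16, 8, 36]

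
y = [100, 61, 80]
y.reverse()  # [80, 61, 100]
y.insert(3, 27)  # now [80, 61, 100, 27]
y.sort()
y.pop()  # 100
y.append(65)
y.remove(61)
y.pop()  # 65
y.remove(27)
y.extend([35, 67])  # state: [80, 35, 67]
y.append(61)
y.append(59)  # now [80, 35, 67, 61, 59]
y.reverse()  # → [59, 61, 67, 35, 80]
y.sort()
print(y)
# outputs [35, 59, 61, 67, 80]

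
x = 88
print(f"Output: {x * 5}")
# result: Output: 440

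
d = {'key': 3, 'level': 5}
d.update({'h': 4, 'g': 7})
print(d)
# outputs {'key': 3, 'level': 5, 'h': 4, 'g': 7}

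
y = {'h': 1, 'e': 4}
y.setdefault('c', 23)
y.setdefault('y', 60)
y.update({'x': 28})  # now {'h': 1, 'e': 4, 'c': 23, 'y': 60, 'x': 28}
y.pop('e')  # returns 4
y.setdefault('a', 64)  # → 64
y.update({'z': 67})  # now {'h': 1, 'c': 23, 'y': 60, 'x': 28, 'a': 64, 'z': 67}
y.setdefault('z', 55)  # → 67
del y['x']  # {'h': 1, 'c': 23, 'y': 60, 'a': 64, 'z': 67}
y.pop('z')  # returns 67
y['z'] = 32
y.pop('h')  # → 1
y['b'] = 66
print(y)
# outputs {'c': 23, 'y': 60, 'a': 64, 'z': 32, 'b': 66}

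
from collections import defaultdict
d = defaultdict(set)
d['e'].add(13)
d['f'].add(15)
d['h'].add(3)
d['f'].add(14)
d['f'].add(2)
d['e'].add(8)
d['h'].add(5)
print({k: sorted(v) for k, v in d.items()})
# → {'e': [8, 13], 'f': [2, 14, 15], 'h': [3, 5]}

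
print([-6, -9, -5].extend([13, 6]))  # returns None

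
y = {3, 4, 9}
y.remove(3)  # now {4, 9}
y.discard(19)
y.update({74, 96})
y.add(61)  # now {4, 9, 61, 74, 96}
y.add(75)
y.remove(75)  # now {4, 9, 61, 74, 96}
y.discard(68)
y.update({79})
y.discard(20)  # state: {4, 9, 61, 74, 79, 96}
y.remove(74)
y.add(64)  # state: {4, 9, 61, 64, 79, 96}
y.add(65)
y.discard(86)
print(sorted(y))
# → [4, 9, 61, 64, 65, 79, 96]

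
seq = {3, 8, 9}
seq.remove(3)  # {8, 9}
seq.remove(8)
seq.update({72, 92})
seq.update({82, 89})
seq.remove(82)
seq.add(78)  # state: {9, 72, 78, 89, 92}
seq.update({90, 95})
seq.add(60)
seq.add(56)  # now {9, 56, 60, 72, 78, 89, 90, 92, 95}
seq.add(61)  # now {9, 56, 60, 61, 72, 78, 89, 90, 92, 95}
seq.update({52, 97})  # {9, 52, 56, 60, 61, 72, 78, 89, 90, 92, 95, 97}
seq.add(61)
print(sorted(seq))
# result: [9, 52, 56, 60, 61, 72, 78, 89, 90, 92, 95, 97]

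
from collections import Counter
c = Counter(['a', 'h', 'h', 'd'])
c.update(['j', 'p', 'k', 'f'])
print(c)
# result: Counter({'h': 2, 'a': 1, 'd': 1, 'j': 1, 'p': 1, 'k': 1, 'f': 1})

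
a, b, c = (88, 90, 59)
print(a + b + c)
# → 237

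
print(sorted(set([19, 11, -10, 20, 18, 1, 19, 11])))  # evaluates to [-10, 1, 11, 18, 19, 20]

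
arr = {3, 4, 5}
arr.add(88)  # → {3, 4, 5, 88}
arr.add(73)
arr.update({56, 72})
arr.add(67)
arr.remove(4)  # {3, 5, 56, 67, 72, 73, 88}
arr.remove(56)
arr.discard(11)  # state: {3, 5, 67, 72, 73, 88}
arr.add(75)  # {3, 5, 67, 72, 73, 75, 88}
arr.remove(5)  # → {3, 67, 72, 73, 75, 88}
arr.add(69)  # {3, 67, 69, 72, 73, 75, 88}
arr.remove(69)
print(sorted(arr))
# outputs [3, 67, 72, 73, 75, 88]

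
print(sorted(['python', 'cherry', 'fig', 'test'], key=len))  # ['fig', 'test', 'python', 'cherry']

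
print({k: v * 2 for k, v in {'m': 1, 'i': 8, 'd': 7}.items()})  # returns {'m': 2, 'i': 16, 'd': 14}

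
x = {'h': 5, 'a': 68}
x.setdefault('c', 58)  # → 58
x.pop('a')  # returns 68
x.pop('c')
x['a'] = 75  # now {'h': 5, 'a': 75}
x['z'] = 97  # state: {'h': 5, 'a': 75, 'z': 97}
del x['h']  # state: {'a': 75, 'z': 97}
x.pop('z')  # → 97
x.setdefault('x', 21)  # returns 21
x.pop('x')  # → 21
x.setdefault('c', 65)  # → 65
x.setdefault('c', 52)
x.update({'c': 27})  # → {'a': 75, 'c': 27}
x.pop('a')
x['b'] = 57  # {'c': 27, 'b': 57}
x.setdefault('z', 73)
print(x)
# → {'c': 27, 'b': 57, 'z': 73}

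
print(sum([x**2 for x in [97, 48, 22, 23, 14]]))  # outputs 12922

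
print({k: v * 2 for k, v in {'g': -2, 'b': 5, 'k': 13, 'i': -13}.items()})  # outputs {'g': -4, 'b': 10, 'k': 26, 'i': -26}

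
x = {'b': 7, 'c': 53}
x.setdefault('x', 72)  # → 72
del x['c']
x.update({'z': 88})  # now {'b': 7, 'x': 72, 'z': 88}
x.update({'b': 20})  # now {'b': 20, 'x': 72, 'z': 88}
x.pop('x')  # 72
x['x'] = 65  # {'b': 20, 'z': 88, 'x': 65}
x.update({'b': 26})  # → {'b': 26, 'z': 88, 'x': 65}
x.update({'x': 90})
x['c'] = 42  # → {'b': 26, 'z': 88, 'x': 90, 'c': 42}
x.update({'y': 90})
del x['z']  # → {'b': 26, 'x': 90, 'c': 42, 'y': 90}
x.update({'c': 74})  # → {'b': 26, 'x': 90, 'c': 74, 'y': 90}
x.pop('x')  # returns 90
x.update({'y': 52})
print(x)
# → {'b': 26, 'c': 74, 'y': 52}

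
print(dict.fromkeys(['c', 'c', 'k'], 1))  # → {'c': 1, 'k': 1}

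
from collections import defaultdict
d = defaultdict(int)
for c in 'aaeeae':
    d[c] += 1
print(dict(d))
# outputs {'a': 3, 'e': 3}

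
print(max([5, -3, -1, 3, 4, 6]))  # 6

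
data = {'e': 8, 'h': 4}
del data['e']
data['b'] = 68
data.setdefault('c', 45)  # 45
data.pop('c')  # 45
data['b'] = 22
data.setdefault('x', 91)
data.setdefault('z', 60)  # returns 60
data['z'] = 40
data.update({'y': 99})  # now {'h': 4, 'b': 22, 'x': 91, 'z': 40, 'y': 99}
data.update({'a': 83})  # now {'h': 4, 'b': 22, 'x': 91, 'z': 40, 'y': 99, 'a': 83}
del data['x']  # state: {'h': 4, 'b': 22, 'z': 40, 'y': 99, 'a': 83}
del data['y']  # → {'h': 4, 'b': 22, 'z': 40, 'a': 83}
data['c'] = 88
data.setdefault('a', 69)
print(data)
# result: {'h': 4, 'b': 22, 'z': 40, 'a': 83, 'c': 88}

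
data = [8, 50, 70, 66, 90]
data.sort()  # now [8, 50, 66, 70, 90]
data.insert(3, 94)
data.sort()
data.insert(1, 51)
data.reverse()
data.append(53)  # [94, 90, 70, 66, 50, 51, 8, 53]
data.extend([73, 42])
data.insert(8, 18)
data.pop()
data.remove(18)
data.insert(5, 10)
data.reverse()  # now [73, 53, 8, 51, 10, 50, 66, 70, 90, 94]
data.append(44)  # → [73, 53, 8, 51, 10, 50, 66, 70, 90, 94, 44]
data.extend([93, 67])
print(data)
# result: [73, 53, 8, 51, 10, 50, 66, 70, 90, 94, 44, 93, 67]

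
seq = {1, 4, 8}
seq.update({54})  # {1, 4, 8, 54}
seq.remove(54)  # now {1, 4, 8}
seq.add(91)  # {1, 4, 8, 91}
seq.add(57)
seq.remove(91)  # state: {1, 4, 8, 57}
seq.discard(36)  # {1, 4, 8, 57}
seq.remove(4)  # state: {1, 8, 57}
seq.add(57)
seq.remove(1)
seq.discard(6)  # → {8, 57}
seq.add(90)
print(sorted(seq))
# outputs [8, 57, 90]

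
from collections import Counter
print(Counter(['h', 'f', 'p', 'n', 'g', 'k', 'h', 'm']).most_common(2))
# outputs [('h', 2), ('f', 1)]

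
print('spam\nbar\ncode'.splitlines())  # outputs ['spam', 'bar', 'code']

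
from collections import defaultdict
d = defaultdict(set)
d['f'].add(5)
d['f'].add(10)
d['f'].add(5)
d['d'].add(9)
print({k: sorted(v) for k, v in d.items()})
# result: {'f': [5, 10], 'd': [9]}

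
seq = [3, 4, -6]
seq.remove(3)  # [4, -6]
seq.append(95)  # [4, -6, 95]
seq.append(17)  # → [4, -6, 95, 17]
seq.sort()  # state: [-6, 4, 17, 95]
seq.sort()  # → [-6, 4, 17, 95]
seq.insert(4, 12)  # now [-6, 4, 17, 95, 12]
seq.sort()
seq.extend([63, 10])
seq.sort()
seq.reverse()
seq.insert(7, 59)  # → [95, 63, 17, 12, 10, 4, -6, 59]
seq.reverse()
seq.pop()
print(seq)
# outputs [59, -6, 4, 10, 12, 17, 63]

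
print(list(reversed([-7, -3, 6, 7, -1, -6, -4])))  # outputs [-4, -6, -1, 7, 6, -3, -7]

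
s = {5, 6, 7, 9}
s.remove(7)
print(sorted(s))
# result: [5, 6, 9]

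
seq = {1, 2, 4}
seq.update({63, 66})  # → {1, 2, 4, 63, 66}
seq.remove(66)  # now {1, 2, 4, 63}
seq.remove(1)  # {2, 4, 63}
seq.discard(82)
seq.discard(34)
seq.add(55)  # {2, 4, 55, 63}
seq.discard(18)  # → {2, 4, 55, 63}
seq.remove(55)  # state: {2, 4, 63}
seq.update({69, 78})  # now {2, 4, 63, 69, 78}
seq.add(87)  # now {2, 4, 63, 69, 78, 87}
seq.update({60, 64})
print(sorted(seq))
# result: [2, 4, 60, 63, 64, 69, 78, 87]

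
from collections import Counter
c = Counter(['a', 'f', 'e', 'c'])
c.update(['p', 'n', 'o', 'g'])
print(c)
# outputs Counter({'a': 1, 'f': 1, 'e': 1, 'c': 1, 'p': 1, 'n': 1, 'o': 1, 'g': 1})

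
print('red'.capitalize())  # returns Red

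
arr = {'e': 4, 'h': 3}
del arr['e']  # {'h': 3}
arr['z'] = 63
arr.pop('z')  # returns 63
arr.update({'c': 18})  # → {'h': 3, 'c': 18}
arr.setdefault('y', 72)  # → 72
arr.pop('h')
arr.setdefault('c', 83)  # 18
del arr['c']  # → {'y': 72}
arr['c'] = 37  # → {'y': 72, 'c': 37}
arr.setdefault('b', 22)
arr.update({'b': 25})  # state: {'y': 72, 'c': 37, 'b': 25}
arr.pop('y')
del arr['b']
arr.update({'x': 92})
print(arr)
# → {'c': 37, 'x': 92}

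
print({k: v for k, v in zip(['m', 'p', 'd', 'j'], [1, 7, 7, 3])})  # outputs {'m': 1, 'p': 7, 'd': 7, 'j': 3}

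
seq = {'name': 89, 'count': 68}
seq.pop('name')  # 89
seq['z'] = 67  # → {'count': 68, 'z': 67}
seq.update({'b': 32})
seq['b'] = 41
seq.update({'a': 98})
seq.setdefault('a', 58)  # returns 98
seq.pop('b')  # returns 41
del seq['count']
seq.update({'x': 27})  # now {'z': 67, 'a': 98, 'x': 27}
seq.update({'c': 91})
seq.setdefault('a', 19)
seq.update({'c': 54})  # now {'z': 67, 'a': 98, 'x': 27, 'c': 54}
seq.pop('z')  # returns 67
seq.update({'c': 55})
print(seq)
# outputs {'a': 98, 'x': 27, 'c': 55}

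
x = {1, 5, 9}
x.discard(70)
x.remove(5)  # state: {1, 9}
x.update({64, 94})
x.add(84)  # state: {1, 9, 64, 84, 94}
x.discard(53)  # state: {1, 9, 64, 84, 94}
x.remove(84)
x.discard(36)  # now {1, 9, 64, 94}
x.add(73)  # {1, 9, 64, 73, 94}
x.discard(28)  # {1, 9, 64, 73, 94}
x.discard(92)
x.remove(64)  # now {1, 9, 73, 94}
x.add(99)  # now {1, 9, 73, 94, 99}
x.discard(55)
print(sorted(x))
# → [1, 9, 73, 94, 99]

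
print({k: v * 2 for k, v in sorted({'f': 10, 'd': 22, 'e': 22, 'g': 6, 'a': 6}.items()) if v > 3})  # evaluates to {'a': 12, 'd': 44, 'e': 44, 'f': 20, 'g': 12}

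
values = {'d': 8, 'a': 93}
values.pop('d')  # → 8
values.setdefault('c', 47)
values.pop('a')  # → 93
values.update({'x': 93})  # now {'c': 47, 'x': 93}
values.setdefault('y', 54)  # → 54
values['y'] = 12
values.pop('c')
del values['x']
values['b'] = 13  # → {'y': 12, 'b': 13}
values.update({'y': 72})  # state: {'y': 72, 'b': 13}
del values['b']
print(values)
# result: {'y': 72}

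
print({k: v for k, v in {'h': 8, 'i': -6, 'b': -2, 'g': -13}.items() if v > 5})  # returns {'h': 8}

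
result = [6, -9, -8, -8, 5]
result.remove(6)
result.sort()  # [-9, -8, -8, 5]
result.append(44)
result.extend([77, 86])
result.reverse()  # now [86, 77, 44, 5, -8, -8, -9]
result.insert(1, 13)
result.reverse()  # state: [-9, -8, -8, 5, 44, 77, 13, 86]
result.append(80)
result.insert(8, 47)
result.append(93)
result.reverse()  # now [93, 80, 47, 86, 13, 77, 44, 5, -8, -8, -9]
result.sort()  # [-9, -8, -8, 5, 13, 44, 47, 77, 80, 86, 93]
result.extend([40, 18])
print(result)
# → [-9, -8, -8, 5, 13, 44, 47, 77, 80, 86, 93, 40, 18]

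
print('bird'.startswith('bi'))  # True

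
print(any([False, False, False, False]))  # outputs False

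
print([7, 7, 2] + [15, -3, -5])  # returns [7, 7, 2, 15, -3, -5]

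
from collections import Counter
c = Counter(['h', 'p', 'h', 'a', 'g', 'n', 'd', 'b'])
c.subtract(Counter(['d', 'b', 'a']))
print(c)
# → Counter({'h': 2, 'p': 1, 'g': 1, 'n': 1, 'a': 0, 'd': 0, 'b': 0})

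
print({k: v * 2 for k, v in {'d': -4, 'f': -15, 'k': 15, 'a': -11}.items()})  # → {'d': -8, 'f': -30, 'k': 30, 'a': -22}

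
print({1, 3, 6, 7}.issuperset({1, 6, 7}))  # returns True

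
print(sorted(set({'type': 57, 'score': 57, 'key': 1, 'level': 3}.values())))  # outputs [1, 3, 57]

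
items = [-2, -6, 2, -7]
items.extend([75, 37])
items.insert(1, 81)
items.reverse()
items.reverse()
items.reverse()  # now [37, 75, -7, 2, -6, 81, -2]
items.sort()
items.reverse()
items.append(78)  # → [81, 75, 37, 2, -2, -6, -7, 78]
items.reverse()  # [78, -7, -6, -2, 2, 37, 75, 81]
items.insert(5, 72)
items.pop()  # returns 81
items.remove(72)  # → [78, -7, -6, -2, 2, 37, 75]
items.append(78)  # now [78, -7, -6, -2, 2, 37, 75, 78]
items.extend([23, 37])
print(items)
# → [78, -7, -6, -2, 2, 37, 75, 78, 23, 37]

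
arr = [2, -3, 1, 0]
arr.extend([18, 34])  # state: [2, -3, 1, 0, 18, 34]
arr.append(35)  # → [2, -3, 1, 0, 18, 34, 35]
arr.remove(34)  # [2, -3, 1, 0, 18, 35]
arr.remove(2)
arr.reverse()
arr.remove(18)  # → [35, 0, 1, -3]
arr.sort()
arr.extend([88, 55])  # [-3, 0, 1, 35, 88, 55]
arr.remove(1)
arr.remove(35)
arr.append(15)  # [-3, 0, 88, 55, 15]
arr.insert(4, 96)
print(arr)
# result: [-3, 0, 88, 55, 96, 15]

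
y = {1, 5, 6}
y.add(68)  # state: {1, 5, 6, 68}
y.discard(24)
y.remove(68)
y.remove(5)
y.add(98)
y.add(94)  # {1, 6, 94, 98}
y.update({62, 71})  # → {1, 6, 62, 71, 94, 98}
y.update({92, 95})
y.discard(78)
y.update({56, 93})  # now {1, 6, 56, 62, 71, 92, 93, 94, 95, 98}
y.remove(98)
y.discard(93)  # {1, 6, 56, 62, 71, 92, 94, 95}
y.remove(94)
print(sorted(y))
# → [1, 6, 56, 62, 71, 92, 95]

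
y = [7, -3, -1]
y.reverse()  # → [-1, -3, 7]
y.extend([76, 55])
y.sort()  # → [-3, -1, 7, 55, 76]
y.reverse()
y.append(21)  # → [76, 55, 7, -1, -3, 21]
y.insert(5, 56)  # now [76, 55, 7, -1, -3, 56, 21]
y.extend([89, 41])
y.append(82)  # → [76, 55, 7, -1, -3, 56, 21, 89, 41, 82]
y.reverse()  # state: [82, 41, 89, 21, 56, -3, -1, 7, 55, 76]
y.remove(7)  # [82, 41, 89, 21, 56, -3, -1, 55, 76]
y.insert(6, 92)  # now [82, 41, 89, 21, 56, -3, 92, -1, 55, 76]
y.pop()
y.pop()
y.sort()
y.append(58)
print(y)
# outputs [-3, -1, 21, 41, 56, 82, 89, 92, 58]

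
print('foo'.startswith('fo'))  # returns True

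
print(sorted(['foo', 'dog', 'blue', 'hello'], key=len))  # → ['foo', 'dog', 'blue', 'hello']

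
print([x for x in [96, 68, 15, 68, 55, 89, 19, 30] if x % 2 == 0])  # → [96, 68, 68, 30]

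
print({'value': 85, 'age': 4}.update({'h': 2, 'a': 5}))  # None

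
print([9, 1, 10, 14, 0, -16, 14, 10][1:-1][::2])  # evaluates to [1, 14, -16]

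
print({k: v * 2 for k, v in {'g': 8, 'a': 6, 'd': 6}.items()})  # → {'g': 16, 'a': 12, 'd': 12}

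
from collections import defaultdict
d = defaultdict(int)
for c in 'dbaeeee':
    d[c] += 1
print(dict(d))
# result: {'d': 1, 'b': 1, 'a': 1, 'e': 4}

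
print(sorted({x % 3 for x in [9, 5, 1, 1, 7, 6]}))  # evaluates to [0, 1, 2]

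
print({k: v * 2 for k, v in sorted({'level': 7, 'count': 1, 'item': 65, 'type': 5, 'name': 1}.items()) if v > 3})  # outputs {'item': 130, 'level': 14, 'type': 10}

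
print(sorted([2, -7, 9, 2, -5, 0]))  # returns [-7, -5, 0, 2, 2, 9]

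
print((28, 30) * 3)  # (28, 30, 28, 30, 28, 30)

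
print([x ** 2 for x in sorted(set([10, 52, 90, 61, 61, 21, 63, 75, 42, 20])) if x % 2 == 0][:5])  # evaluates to [100, 400, 1764, 2704, 8100]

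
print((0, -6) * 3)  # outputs (0, -6, 0, -6, 0, -6)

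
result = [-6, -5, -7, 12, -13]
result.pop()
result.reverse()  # [12, -7, -5, -6]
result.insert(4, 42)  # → [12, -7, -5, -6, 42]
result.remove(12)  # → [-7, -5, -6, 42]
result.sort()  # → [-7, -6, -5, 42]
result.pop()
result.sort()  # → [-7, -6, -5]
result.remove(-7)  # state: [-6, -5]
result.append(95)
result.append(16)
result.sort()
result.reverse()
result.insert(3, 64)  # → [95, 16, -5, 64, -6]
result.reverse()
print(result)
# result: [-6, 64, -5, 16, 95]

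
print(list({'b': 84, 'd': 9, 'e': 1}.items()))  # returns [('b', 84), ('d', 9), ('e', 1)]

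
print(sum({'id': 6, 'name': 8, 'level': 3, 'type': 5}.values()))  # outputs 22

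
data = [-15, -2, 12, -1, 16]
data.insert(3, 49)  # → [-15, -2, 12, 49, -1, 16]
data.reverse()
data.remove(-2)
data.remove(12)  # [16, -1, 49, -15]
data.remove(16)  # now [-1, 49, -15]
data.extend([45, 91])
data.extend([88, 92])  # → [-1, 49, -15, 45, 91, 88, 92]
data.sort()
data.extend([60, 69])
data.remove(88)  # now [-15, -1, 45, 49, 91, 92, 60, 69]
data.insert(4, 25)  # [-15, -1, 45, 49, 25, 91, 92, 60, 69]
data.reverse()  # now [69, 60, 92, 91, 25, 49, 45, -1, -15]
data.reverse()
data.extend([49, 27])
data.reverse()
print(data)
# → [27, 49, 69, 60, 92, 91, 25, 49, 45, -1, -15]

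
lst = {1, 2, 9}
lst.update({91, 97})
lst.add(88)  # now {1, 2, 9, 88, 91, 97}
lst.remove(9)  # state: {1, 2, 88, 91, 97}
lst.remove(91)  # {1, 2, 88, 97}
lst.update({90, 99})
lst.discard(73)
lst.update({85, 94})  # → {1, 2, 85, 88, 90, 94, 97, 99}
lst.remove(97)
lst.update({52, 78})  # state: {1, 2, 52, 78, 85, 88, 90, 94, 99}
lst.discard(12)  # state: {1, 2, 52, 78, 85, 88, 90, 94, 99}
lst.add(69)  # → {1, 2, 52, 69, 78, 85, 88, 90, 94, 99}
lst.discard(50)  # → {1, 2, 52, 69, 78, 85, 88, 90, 94, 99}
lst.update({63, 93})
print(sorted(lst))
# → [1, 2, 52, 63, 69, 78, 85, 88, 90, 93, 94, 99]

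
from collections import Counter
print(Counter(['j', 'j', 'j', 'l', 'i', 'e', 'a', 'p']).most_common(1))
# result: [('j', 3)]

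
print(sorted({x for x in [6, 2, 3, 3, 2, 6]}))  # [2, 3, 6]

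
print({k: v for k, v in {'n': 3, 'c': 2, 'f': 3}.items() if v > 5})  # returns {}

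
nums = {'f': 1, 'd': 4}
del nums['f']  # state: {'d': 4}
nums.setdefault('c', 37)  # 37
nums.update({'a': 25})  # {'d': 4, 'c': 37, 'a': 25}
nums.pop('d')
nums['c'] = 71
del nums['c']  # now {'a': 25}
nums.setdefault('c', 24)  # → 24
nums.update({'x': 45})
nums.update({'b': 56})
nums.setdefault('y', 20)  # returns 20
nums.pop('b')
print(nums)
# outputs {'a': 25, 'c': 24, 'x': 45, 'y': 20}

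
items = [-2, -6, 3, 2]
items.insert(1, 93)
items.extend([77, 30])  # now [-2, 93, -6, 3, 2, 77, 30]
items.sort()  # [-6, -2, 2, 3, 30, 77, 93]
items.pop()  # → 93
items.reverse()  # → [77, 30, 3, 2, -2, -6]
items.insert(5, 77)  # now [77, 30, 3, 2, -2, 77, -6]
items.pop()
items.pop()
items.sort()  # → [-2, 2, 3, 30, 77]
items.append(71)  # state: [-2, 2, 3, 30, 77, 71]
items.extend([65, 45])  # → [-2, 2, 3, 30, 77, 71, 65, 45]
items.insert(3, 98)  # [-2, 2, 3, 98, 30, 77, 71, 65, 45]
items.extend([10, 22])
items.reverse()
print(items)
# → [22, 10, 45, 65, 71, 77, 30, 98, 3, 2, -2]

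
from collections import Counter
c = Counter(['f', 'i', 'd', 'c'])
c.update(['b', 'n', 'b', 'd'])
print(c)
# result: Counter({'d': 2, 'b': 2, 'f': 1, 'i': 1, 'c': 1, 'n': 1})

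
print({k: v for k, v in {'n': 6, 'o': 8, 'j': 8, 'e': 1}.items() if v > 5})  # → {'n': 6, 'o': 8, 'j': 8}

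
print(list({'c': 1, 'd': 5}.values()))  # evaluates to [1, 5]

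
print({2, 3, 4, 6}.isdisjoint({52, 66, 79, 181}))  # True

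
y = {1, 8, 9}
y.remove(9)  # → {1, 8}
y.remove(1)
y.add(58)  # {8, 58}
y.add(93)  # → {8, 58, 93}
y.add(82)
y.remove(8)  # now {58, 82, 93}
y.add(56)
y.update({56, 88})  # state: {56, 58, 82, 88, 93}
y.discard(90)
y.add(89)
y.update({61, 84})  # {56, 58, 61, 82, 84, 88, 89, 93}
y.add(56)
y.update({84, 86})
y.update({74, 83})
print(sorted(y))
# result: [56, 58, 61, 74, 82, 83, 84, 86, 88, 89, 93]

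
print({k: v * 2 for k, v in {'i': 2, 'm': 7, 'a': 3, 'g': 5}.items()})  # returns {'i': 4, 'm': 14, 'a': 6, 'g': 10}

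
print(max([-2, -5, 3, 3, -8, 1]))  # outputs 3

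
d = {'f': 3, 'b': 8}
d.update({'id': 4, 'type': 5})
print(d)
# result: {'f': 3, 'b': 8, 'id': 4, 'type': 5}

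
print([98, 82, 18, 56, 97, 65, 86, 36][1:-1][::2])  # [82, 56, 65]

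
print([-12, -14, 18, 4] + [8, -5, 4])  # [-12, -14, 18, 4, 8, -5, 4]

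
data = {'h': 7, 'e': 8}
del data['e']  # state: {'h': 7}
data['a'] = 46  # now {'h': 7, 'a': 46}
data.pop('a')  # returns 46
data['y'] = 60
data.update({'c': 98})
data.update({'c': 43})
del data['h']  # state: {'y': 60, 'c': 43}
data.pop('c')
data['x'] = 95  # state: {'y': 60, 'x': 95}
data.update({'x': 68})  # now {'y': 60, 'x': 68}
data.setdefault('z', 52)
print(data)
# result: {'y': 60, 'x': 68, 'z': 52}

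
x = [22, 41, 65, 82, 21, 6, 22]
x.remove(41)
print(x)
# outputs [22, 65, 82, 21, 6, 22]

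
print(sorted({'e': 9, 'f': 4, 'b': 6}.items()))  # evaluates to [('b', 6), ('e', 9), ('f', 4)]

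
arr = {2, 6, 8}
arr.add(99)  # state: {2, 6, 8, 99}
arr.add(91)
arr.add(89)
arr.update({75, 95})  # {2, 6, 8, 75, 89, 91, 95, 99}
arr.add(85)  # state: {2, 6, 8, 75, 85, 89, 91, 95, 99}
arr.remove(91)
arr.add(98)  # {2, 6, 8, 75, 85, 89, 95, 98, 99}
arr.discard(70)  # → {2, 6, 8, 75, 85, 89, 95, 98, 99}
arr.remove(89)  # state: {2, 6, 8, 75, 85, 95, 98, 99}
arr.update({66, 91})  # {2, 6, 8, 66, 75, 85, 91, 95, 98, 99}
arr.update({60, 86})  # {2, 6, 8, 60, 66, 75, 85, 86, 91, 95, 98, 99}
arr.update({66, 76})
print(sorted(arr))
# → [2, 6, 8, 60, 66, 75, 76, 85, 86, 91, 95, 98, 99]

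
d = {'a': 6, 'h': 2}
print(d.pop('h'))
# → 2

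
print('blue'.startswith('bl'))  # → True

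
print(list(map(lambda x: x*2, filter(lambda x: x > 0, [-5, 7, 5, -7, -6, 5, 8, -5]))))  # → [14, 10, 10, 16]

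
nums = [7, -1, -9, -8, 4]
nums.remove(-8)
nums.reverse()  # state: [4, -9, -1, 7]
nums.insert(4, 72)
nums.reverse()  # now [72, 7, -1, -9, 4]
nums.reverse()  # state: [4, -9, -1, 7, 72]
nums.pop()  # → 72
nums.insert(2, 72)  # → [4, -9, 72, -1, 7]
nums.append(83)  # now [4, -9, 72, -1, 7, 83]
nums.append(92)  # [4, -9, 72, -1, 7, 83, 92]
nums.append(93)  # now [4, -9, 72, -1, 7, 83, 92, 93]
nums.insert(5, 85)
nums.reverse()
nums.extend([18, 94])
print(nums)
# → [93, 92, 83, 85, 7, -1, 72, -9, 4, 18, 94]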